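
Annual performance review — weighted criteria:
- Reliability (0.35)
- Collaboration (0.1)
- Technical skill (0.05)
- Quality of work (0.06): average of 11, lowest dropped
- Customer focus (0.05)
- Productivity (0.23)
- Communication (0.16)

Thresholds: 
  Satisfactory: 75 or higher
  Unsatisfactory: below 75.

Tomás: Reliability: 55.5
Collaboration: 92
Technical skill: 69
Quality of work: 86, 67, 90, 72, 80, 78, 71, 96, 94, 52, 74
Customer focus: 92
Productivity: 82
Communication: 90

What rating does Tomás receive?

Quality of work: drop 52 → average of remaining 10 = 808/10 = 80.8
Weighted total:
  Reliability 55.5 × 0.35 = 19.425
  Collaboration 92 × 0.1 = 9.2
  Technical skill 69 × 0.05 = 3.45
  Quality of work 80.8 × 0.06 = 4.848
  Customer focus 92 × 0.05 = 4.6
  Productivity 82 × 0.23 = 18.86
  Communication 90 × 0.16 = 14.4
Sum = 74.783
74.783 < 75 → Unsatisfactory

Unsatisfactory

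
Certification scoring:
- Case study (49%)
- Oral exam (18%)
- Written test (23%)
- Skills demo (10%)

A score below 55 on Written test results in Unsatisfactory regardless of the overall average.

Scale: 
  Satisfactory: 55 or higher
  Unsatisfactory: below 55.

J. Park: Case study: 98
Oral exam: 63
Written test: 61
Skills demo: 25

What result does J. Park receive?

Written test score 61 ≥ 55: minimum met.
Weighted total:
  Case study 98 × 0.49 = 48.02
  Oral exam 63 × 0.18 = 11.34
  Written test 61 × 0.23 = 14.03
  Skills demo 25 × 0.1 = 2.5
Sum = 75.89
75.89 ≥ 55 → Satisfactory

Satisfactory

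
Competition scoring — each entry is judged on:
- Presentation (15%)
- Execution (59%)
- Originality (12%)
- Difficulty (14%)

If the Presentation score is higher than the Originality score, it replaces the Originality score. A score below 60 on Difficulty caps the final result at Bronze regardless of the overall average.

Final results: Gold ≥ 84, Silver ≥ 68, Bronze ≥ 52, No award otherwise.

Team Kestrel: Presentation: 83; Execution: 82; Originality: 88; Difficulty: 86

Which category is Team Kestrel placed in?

Presentation (83) ≤ Originality (88), so Originality stays at 88.
Difficulty score 86 ≥ 60: minimum met.
Weighted total:
  Presentation 83 × 0.15 = 12.45
  Execution 82 × 0.59 = 48.38
  Originality 88 × 0.12 = 10.56
  Difficulty 86 × 0.14 = 12.04
Sum = 83.43
83.43 is ≥ 68 and < 84 → Silver

Silver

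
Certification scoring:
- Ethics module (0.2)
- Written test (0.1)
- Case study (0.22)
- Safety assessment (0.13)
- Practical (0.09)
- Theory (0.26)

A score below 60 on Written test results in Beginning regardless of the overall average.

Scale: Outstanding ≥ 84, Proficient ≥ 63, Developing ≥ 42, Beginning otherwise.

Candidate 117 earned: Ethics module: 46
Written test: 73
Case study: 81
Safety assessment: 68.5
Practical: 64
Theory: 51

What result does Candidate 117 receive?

Developing

Written test score 73 ≥ 60: minimum met.
Weighted total:
  Ethics module 46 × 0.2 = 9.2
  Written test 73 × 0.1 = 7.3
  Case study 81 × 0.22 = 17.82
  Safety assessment 68.5 × 0.13 = 8.905
  Practical 64 × 0.09 = 5.76
  Theory 51 × 0.26 = 13.26
Sum = 62.245
62.245 is ≥ 42 and < 63 → Developing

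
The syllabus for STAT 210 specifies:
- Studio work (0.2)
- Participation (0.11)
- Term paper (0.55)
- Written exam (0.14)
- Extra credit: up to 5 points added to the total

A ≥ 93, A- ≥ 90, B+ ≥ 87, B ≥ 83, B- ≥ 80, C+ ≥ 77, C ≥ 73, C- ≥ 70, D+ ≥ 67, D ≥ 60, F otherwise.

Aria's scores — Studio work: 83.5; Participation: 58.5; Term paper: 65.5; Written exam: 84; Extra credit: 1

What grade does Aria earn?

Weighted total:
  Studio work 83.5 × 0.2 = 16.7
  Participation 58.5 × 0.11 = 6.435
  Term paper 65.5 × 0.55 = 36.025
  Written exam 84 × 0.14 = 11.76
Sum = 70.92
Extra credit: 70.92 + 1 = 71.92
71.92 is ≥ 70 and < 73 → C-

C-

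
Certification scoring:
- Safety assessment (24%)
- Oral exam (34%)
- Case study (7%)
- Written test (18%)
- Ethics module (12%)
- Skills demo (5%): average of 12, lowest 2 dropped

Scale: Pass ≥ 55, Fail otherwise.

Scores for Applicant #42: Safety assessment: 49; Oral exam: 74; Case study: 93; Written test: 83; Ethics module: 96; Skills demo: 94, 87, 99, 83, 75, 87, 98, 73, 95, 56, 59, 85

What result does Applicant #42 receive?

Pass

Skills demo: drop 56, 59 → average of remaining 10 = 876/10 = 87.6
Weighted total:
  Safety assessment 49 × 0.24 = 11.76
  Oral exam 74 × 0.34 = 25.16
  Case study 93 × 0.07 = 6.51
  Written test 83 × 0.18 = 14.94
  Ethics module 96 × 0.12 = 11.52
  Skills demo 87.6 × 0.05 = 4.38
Sum = 74.27
74.27 ≥ 55 → Pass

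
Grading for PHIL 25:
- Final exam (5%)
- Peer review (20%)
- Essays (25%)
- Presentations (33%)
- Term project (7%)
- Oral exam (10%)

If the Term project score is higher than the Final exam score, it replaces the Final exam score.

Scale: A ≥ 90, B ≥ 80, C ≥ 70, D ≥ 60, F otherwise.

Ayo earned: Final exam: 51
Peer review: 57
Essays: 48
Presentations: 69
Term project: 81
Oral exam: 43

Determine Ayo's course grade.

Term project (81) > Final exam (51), so Final exam counts as 81.
Weighted total:
  Final exam 81 × 0.05 = 4.05
  Peer review 57 × 0.2 = 11.4
  Essays 48 × 0.25 = 12
  Presentations 69 × 0.33 = 22.77
  Term project 81 × 0.07 = 5.67
  Oral exam 43 × 0.1 = 4.3
Sum = 60.19
60.19 is ≥ 60 and < 70 → D

D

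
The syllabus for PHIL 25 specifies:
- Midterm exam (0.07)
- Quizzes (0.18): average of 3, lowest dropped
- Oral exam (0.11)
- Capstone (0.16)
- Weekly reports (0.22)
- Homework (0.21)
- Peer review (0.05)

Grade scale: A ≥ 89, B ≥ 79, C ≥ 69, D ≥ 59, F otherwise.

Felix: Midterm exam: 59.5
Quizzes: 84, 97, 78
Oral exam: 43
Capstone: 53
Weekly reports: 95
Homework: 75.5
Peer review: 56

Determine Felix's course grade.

C

Quizzes: drop 78 → average of remaining 2 = 181/2 = 90.5
Weighted total:
  Midterm exam 59.5 × 0.07 = 4.165
  Quizzes 90.5 × 0.18 = 16.29
  Oral exam 43 × 0.11 = 4.73
  Capstone 53 × 0.16 = 8.48
  Weekly reports 95 × 0.22 = 20.9
  Homework 75.5 × 0.21 = 15.855
  Peer review 56 × 0.05 = 2.8
Sum = 73.22
73.22 is ≥ 69 and < 79 → C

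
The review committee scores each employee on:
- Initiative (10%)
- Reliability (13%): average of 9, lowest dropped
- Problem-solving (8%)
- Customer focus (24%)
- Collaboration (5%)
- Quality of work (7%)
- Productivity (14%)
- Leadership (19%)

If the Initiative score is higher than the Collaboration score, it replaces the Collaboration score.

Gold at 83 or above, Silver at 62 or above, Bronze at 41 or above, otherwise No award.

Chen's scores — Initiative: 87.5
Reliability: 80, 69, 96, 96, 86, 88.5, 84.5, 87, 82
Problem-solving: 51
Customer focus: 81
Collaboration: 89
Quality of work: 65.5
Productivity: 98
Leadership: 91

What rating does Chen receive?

Gold

Reliability: drop 69 → average of remaining 8 = 700/8 = 87.5
Initiative (87.5) ≤ Collaboration (89), so Collaboration stays at 89.
Weighted total:
  Initiative 87.5 × 0.1 = 8.75
  Reliability 87.5 × 0.13 = 11.375
  Problem-solving 51 × 0.08 = 4.08
  Customer focus 81 × 0.24 = 19.44
  Collaboration 89 × 0.05 = 4.45
  Quality of work 65.5 × 0.07 = 4.585
  Productivity 98 × 0.14 = 13.72
  Leadership 91 × 0.19 = 17.29
Sum = 83.69
83.69 ≥ 83 → Gold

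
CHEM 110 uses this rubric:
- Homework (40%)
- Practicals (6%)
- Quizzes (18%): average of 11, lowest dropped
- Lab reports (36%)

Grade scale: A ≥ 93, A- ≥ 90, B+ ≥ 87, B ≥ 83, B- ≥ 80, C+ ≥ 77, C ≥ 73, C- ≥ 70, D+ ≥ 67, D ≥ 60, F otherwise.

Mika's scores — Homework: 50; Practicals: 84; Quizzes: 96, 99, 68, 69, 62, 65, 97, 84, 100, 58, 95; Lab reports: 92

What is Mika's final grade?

C

Quizzes: drop 58 → average of remaining 10 = 835/10 = 83.5
Weighted total:
  Homework 50 × 0.4 = 20
  Practicals 84 × 0.06 = 5.04
  Quizzes 83.5 × 0.18 = 15.03
  Lab reports 92 × 0.36 = 33.12
Sum = 73.19
73.19 is ≥ 73 and < 77 → C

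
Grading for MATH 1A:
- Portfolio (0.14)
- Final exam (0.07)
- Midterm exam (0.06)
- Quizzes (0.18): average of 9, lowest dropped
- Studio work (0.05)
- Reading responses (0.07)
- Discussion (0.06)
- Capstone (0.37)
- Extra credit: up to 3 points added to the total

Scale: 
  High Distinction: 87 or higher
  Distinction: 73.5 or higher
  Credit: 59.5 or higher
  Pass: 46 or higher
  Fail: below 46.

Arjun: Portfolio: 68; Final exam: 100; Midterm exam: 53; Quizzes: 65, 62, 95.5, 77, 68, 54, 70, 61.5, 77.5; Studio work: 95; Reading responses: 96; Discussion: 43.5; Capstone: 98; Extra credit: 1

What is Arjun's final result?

Quizzes: drop 54 → average of remaining 8 = 576.5/8 = 72.0625
Weighted total:
  Portfolio 68 × 0.14 = 9.52
  Final exam 100 × 0.07 = 7
  Midterm exam 53 × 0.06 = 3.18
  Quizzes 72.0625 × 0.18 = 12.97125
  Studio work 95 × 0.05 = 4.75
  Reading responses 96 × 0.07 = 6.72
  Discussion 43.5 × 0.06 = 2.61
  Capstone 98 × 0.37 = 36.26
Sum = 83.01125
Extra credit: 83.01125 + 1 = 84.01125
84.01125 is ≥ 73.5 and < 87 → Distinction

Distinction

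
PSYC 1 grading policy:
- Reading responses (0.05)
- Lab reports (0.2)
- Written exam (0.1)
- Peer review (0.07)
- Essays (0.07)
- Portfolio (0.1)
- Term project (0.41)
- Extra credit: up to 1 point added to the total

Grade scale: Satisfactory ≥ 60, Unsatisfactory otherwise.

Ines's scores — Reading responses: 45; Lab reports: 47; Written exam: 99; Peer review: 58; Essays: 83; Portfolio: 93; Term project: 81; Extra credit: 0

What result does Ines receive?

Weighted total:
  Reading responses 45 × 0.05 = 2.25
  Lab reports 47 × 0.2 = 9.4
  Written exam 99 × 0.1 = 9.9
  Peer review 58 × 0.07 = 4.06
  Essays 83 × 0.07 = 5.81
  Portfolio 93 × 0.1 = 9.3
  Term project 81 × 0.41 = 33.21
Sum = 73.93
Extra credit: 73.93 + 0 = 73.93
73.93 ≥ 60 → Satisfactory

Satisfactory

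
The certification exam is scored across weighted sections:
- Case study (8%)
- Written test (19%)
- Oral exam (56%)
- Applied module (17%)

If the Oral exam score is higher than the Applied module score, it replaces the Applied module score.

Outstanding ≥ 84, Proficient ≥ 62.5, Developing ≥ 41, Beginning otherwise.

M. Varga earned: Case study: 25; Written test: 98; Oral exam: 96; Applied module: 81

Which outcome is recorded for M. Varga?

Outstanding

Oral exam (96) > Applied module (81), so Applied module counts as 96.
Weighted total:
  Case study 25 × 0.08 = 2
  Written test 98 × 0.19 = 18.62
  Oral exam 96 × 0.56 = 53.76
  Applied module 96 × 0.17 = 16.32
Sum = 90.7
90.7 ≥ 84 → Outstanding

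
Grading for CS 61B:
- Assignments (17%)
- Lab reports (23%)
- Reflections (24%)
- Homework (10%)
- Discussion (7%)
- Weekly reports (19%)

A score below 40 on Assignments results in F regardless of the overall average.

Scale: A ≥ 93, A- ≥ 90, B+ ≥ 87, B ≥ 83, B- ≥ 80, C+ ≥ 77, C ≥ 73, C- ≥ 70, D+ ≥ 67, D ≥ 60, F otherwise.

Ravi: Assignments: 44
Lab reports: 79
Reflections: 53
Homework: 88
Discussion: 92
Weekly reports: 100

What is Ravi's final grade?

Assignments score 44 ≥ 40: minimum met.
Weighted total:
  Assignments 44 × 0.17 = 7.48
  Lab reports 79 × 0.23 = 18.17
  Reflections 53 × 0.24 = 12.72
  Homework 88 × 0.1 = 8.8
  Discussion 92 × 0.07 = 6.44
  Weekly reports 100 × 0.19 = 19
Sum = 72.61
72.61 is ≥ 70 and < 73 → C-

C-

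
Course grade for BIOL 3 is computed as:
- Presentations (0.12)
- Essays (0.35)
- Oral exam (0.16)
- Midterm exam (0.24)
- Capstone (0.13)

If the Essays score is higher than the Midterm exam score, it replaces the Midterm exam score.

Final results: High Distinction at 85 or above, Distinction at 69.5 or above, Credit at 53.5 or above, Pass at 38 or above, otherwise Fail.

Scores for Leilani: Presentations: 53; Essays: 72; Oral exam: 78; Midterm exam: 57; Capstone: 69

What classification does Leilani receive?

Essays (72) > Midterm exam (57), so Midterm exam counts as 72.
Weighted total:
  Presentations 53 × 0.12 = 6.36
  Essays 72 × 0.35 = 25.2
  Oral exam 78 × 0.16 = 12.48
  Midterm exam 72 × 0.24 = 17.28
  Capstone 69 × 0.13 = 8.97
Sum = 70.29
70.29 is ≥ 69.5 and < 85 → Distinction

Distinction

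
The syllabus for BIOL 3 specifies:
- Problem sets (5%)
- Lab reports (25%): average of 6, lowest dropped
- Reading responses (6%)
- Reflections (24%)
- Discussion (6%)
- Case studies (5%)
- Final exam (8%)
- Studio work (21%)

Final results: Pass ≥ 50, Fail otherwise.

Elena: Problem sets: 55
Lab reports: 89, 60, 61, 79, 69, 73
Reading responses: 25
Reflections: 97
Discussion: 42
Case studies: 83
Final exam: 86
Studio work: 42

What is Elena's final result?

Lab reports: drop 60 → average of remaining 5 = 371/5 = 74.2
Weighted total:
  Problem sets 55 × 0.05 = 2.75
  Lab reports 74.2 × 0.25 = 18.55
  Reading responses 25 × 0.06 = 1.5
  Reflections 97 × 0.24 = 23.28
  Discussion 42 × 0.06 = 2.52
  Case studies 83 × 0.05 = 4.15
  Final exam 86 × 0.08 = 6.88
  Studio work 42 × 0.21 = 8.82
Sum = 68.45
68.45 ≥ 50 → Pass

Pass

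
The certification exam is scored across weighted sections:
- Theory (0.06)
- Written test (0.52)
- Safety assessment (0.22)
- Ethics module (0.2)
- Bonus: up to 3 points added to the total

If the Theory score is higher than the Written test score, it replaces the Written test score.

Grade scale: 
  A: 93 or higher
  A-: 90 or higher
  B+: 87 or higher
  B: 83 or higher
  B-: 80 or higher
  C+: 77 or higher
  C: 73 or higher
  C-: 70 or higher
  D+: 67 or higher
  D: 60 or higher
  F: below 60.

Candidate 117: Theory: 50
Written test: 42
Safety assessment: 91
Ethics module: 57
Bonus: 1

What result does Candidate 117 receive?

D

Theory (50) > Written test (42), so Written test counts as 50.
Weighted total:
  Theory 50 × 0.06 = 3
  Written test 50 × 0.52 = 26
  Safety assessment 91 × 0.22 = 20.02
  Ethics module 57 × 0.2 = 11.4
Sum = 60.42
Bonus: 60.42 + 1 = 61.42
61.42 is ≥ 60 and < 67 → D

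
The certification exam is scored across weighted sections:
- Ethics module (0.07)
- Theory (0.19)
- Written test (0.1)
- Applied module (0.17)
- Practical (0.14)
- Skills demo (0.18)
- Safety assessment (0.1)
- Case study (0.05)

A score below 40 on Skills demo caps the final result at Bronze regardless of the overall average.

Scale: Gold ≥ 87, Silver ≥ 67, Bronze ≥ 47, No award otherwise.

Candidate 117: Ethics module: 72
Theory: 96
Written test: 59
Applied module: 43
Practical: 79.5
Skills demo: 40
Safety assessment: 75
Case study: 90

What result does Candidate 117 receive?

Bronze

Skills demo score 40 ≥ 40: minimum met.
Weighted total:
  Ethics module 72 × 0.07 = 5.04
  Theory 96 × 0.19 = 18.24
  Written test 59 × 0.1 = 5.9
  Applied module 43 × 0.17 = 7.31
  Practical 79.5 × 0.14 = 11.13
  Skills demo 40 × 0.18 = 7.2
  Safety assessment 75 × 0.1 = 7.5
  Case study 90 × 0.05 = 4.5
Sum = 66.82
66.82 is ≥ 47 and < 67 → Bronze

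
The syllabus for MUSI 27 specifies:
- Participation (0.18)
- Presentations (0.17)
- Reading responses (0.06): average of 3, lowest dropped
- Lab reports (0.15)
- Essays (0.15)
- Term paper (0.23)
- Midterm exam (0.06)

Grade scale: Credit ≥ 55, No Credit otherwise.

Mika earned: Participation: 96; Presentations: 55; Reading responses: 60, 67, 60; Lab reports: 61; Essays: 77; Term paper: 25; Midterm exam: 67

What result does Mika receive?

Reading responses: drop 60 → average of remaining 2 = 127/2 = 63.5
Weighted total:
  Participation 96 × 0.18 = 17.28
  Presentations 55 × 0.17 = 9.35
  Reading responses 63.5 × 0.06 = 3.81
  Lab reports 61 × 0.15 = 9.15
  Essays 77 × 0.15 = 11.55
  Term paper 25 × 0.23 = 5.75
  Midterm exam 67 × 0.06 = 4.02
Sum = 60.91
60.91 ≥ 55 → Credit

Credit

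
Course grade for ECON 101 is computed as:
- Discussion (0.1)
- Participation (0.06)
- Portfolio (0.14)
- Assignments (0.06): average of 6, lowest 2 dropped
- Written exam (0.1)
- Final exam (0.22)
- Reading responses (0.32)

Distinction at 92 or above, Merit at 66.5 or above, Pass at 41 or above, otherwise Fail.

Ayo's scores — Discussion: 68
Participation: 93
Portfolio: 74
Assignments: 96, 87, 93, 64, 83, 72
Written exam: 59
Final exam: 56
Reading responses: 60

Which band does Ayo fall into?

Pass

Assignments: drop 64, 72 → average of remaining 4 = 359/4 = 89.75
Weighted total:
  Discussion 68 × 0.1 = 6.8
  Participation 93 × 0.06 = 5.58
  Portfolio 74 × 0.14 = 10.36
  Assignments 89.75 × 0.06 = 5.385
  Written exam 59 × 0.1 = 5.9
  Final exam 56 × 0.22 = 12.32
  Reading responses 60 × 0.32 = 19.2
Sum = 65.545
65.545 is ≥ 41 and < 66.5 → Pass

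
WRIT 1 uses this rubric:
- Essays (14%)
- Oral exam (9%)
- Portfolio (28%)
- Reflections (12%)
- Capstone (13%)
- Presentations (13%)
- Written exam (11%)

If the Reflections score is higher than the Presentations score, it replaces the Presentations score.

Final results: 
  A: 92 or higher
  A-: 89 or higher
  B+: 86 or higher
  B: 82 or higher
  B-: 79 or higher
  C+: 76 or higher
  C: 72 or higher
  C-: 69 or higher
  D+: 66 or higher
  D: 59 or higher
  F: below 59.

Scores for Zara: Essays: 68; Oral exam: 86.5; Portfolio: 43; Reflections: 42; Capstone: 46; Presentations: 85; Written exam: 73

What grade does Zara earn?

D

Reflections (42) ≤ Presentations (85), so Presentations stays at 85.
Weighted total:
  Essays 68 × 0.14 = 9.52
  Oral exam 86.5 × 0.09 = 7.785
  Portfolio 43 × 0.28 = 12.04
  Reflections 42 × 0.12 = 5.04
  Capstone 46 × 0.13 = 5.98
  Presentations 85 × 0.13 = 11.05
  Written exam 73 × 0.11 = 8.03
Sum = 59.445
59.445 is ≥ 59 and < 66 → D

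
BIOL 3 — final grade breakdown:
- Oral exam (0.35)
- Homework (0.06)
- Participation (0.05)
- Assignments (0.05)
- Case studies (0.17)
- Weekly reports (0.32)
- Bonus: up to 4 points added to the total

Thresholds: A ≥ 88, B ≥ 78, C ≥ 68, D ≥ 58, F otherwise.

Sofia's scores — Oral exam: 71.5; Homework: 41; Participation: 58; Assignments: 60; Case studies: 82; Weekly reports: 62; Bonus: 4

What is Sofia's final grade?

C

Weighted total:
  Oral exam 71.5 × 0.35 = 25.025
  Homework 41 × 0.06 = 2.46
  Participation 58 × 0.05 = 2.9
  Assignments 60 × 0.05 = 3
  Case studies 82 × 0.17 = 13.94
  Weekly reports 62 × 0.32 = 19.84
Sum = 67.165
Bonus: 67.165 + 4 = 71.165
71.165 is ≥ 68 and < 78 → C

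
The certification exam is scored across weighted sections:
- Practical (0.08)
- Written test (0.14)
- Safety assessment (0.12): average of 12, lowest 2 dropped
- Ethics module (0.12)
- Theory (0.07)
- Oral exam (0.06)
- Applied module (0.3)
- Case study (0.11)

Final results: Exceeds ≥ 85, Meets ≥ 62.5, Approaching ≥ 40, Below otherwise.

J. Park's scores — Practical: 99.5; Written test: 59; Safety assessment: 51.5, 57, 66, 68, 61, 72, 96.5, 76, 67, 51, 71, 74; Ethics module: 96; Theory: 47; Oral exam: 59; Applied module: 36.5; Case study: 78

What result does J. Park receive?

Meets

Safety assessment: drop 51, 51.5 → average of remaining 10 = 708.5/10 = 70.85
Weighted total:
  Practical 99.5 × 0.08 = 7.96
  Written test 59 × 0.14 = 8.26
  Safety assessment 70.85 × 0.12 = 8.502
  Ethics module 96 × 0.12 = 11.52
  Theory 47 × 0.07 = 3.29
  Oral exam 59 × 0.06 = 3.54
  Applied module 36.5 × 0.3 = 10.95
  Case study 78 × 0.11 = 8.58
Sum = 62.602
62.602 is ≥ 62.5 and < 85 → Meets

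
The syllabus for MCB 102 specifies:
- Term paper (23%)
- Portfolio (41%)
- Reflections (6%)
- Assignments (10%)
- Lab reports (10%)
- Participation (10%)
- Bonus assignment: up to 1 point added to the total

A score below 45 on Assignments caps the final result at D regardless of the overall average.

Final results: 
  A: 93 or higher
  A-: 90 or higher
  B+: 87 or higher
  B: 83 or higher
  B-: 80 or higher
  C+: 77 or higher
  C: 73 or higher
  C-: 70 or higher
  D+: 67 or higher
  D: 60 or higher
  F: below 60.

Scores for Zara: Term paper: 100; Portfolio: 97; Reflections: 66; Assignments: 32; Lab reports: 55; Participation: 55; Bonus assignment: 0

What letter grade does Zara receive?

Assignments score 32 < 45: minimum not met.
Weighted total:
  Term paper 100 × 0.23 = 23
  Portfolio 97 × 0.41 = 39.77
  Reflections 66 × 0.06 = 3.96
  Assignments 32 × 0.1 = 3.2
  Lab reports 55 × 0.1 = 5.5
  Participation 55 × 0.1 = 5.5
Sum = 80.93
Bonus assignment: 80.93 + 0 = 80.93
80.93 would be B-; cap at D applies → D.

D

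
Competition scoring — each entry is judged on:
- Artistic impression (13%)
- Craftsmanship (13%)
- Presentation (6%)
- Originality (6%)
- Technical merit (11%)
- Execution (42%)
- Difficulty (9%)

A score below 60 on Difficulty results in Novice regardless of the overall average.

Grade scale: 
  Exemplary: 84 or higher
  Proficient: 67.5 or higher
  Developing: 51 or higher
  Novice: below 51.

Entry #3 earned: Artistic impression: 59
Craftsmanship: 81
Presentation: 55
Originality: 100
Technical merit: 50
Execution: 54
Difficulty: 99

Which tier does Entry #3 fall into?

Developing

Difficulty score 99 ≥ 60: minimum met.
Weighted total:
  Artistic impression 59 × 0.13 = 7.67
  Craftsmanship 81 × 0.13 = 10.53
  Presentation 55 × 0.06 = 3.3
  Originality 100 × 0.06 = 6
  Technical merit 50 × 0.11 = 5.5
  Execution 54 × 0.42 = 22.68
  Difficulty 99 × 0.09 = 8.91
Sum = 64.59
64.59 is ≥ 51 and < 67.5 → Developing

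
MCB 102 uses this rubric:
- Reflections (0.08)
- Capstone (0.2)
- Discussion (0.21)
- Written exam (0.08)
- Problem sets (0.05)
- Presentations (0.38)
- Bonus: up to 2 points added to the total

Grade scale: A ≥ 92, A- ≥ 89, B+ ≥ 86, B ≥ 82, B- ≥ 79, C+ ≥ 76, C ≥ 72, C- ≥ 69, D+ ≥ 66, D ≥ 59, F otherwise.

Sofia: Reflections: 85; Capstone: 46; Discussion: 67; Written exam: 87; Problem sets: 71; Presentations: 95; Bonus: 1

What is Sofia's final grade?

Weighted total:
  Reflections 85 × 0.08 = 6.8
  Capstone 46 × 0.2 = 9.2
  Discussion 67 × 0.21 = 14.07
  Written exam 87 × 0.08 = 6.96
  Problem sets 71 × 0.05 = 3.55
  Presentations 95 × 0.38 = 36.1
Sum = 76.68
Bonus: 76.68 + 1 = 77.68
77.68 is ≥ 76 and < 79 → C+

C+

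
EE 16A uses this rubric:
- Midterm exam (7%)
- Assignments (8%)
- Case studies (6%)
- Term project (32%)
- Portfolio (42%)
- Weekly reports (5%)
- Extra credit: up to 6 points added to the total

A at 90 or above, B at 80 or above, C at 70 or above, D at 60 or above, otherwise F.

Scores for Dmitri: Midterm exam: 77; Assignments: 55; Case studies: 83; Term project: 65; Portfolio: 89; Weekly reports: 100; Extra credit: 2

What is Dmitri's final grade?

C

Weighted total:
  Midterm exam 77 × 0.07 = 5.39
  Assignments 55 × 0.08 = 4.4
  Case studies 83 × 0.06 = 4.98
  Term project 65 × 0.32 = 20.8
  Portfolio 89 × 0.42 = 37.38
  Weekly reports 100 × 0.05 = 5
Sum = 77.95
Extra credit: 77.95 + 2 = 79.95
79.95 is ≥ 70 and < 80 → C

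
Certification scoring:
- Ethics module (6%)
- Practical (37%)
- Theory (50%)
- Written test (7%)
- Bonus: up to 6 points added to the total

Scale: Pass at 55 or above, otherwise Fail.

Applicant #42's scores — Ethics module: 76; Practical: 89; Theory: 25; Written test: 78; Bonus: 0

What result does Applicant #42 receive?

Pass

Weighted total:
  Ethics module 76 × 0.06 = 4.56
  Practical 89 × 0.37 = 32.93
  Theory 25 × 0.5 = 12.5
  Written test 78 × 0.07 = 5.46
Sum = 55.45
Bonus: 55.45 + 0 = 55.45
55.45 ≥ 55 → Pass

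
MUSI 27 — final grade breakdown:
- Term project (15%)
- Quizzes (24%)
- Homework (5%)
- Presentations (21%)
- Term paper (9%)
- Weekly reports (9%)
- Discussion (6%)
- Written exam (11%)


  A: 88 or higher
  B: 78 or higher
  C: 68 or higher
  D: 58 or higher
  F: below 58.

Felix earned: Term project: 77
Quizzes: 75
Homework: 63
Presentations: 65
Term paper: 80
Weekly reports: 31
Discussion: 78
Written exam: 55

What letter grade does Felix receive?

D

Weighted total:
  Term project 77 × 0.15 = 11.55
  Quizzes 75 × 0.24 = 18
  Homework 63 × 0.05 = 3.15
  Presentations 65 × 0.21 = 13.65
  Term paper 80 × 0.09 = 7.2
  Weekly reports 31 × 0.09 = 2.79
  Discussion 78 × 0.06 = 4.68
  Written exam 55 × 0.11 = 6.05
Sum = 67.07
67.07 is ≥ 58 and < 68 → D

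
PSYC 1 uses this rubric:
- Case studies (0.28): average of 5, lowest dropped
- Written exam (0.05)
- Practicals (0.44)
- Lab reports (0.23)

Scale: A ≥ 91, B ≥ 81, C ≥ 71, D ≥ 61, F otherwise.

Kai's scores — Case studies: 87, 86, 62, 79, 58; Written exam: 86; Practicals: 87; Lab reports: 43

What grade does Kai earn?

Case studies: drop 58 → average of remaining 4 = 314/4 = 78.5
Weighted total:
  Case studies 78.5 × 0.28 = 21.98
  Written exam 86 × 0.05 = 4.3
  Practicals 87 × 0.44 = 38.28
  Lab reports 43 × 0.23 = 9.89
Sum = 74.45
74.45 is ≥ 71 and < 81 → C

C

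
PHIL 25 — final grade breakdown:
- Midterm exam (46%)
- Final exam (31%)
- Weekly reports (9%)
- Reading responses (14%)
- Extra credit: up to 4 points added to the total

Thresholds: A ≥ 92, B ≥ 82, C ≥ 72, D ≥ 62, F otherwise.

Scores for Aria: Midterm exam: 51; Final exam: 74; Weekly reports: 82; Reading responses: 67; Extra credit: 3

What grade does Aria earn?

D

Weighted total:
  Midterm exam 51 × 0.46 = 23.46
  Final exam 74 × 0.31 = 22.94
  Weekly reports 82 × 0.09 = 7.38
  Reading responses 67 × 0.14 = 9.38
Sum = 63.16
Extra credit: 63.16 + 3 = 66.16
66.16 is ≥ 62 and < 72 → D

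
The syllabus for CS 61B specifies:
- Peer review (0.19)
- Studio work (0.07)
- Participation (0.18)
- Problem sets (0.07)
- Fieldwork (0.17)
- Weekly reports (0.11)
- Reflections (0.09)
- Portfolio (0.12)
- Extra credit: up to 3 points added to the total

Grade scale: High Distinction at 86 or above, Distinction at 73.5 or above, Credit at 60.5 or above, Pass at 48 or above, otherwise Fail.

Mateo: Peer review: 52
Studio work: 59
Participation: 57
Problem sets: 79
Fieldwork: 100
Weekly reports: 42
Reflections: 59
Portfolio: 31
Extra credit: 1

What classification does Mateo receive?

Credit

Weighted total:
  Peer review 52 × 0.19 = 9.88
  Studio work 59 × 0.07 = 4.13
  Participation 57 × 0.18 = 10.26
  Problem sets 79 × 0.07 = 5.53
  Fieldwork 100 × 0.17 = 17
  Weekly reports 42 × 0.11 = 4.62
  Reflections 59 × 0.09 = 5.31
  Portfolio 31 × 0.12 = 3.72
Sum = 60.45
Extra credit: 60.45 + 1 = 61.45
61.45 is ≥ 60.5 and < 73.5 → Credit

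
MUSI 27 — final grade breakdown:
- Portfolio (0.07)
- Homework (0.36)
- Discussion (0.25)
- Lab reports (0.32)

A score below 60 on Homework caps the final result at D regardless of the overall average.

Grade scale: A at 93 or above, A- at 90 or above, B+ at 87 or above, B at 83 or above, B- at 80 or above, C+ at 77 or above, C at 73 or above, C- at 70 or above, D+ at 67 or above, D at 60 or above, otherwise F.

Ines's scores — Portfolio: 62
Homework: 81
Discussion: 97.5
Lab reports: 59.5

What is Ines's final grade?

Homework score 81 ≥ 60: minimum met.
Weighted total:
  Portfolio 62 × 0.07 = 4.34
  Homework 81 × 0.36 = 29.16
  Discussion 97.5 × 0.25 = 24.375
  Lab reports 59.5 × 0.32 = 19.04
Sum = 76.915
76.915 is ≥ 73 and < 77 → C

C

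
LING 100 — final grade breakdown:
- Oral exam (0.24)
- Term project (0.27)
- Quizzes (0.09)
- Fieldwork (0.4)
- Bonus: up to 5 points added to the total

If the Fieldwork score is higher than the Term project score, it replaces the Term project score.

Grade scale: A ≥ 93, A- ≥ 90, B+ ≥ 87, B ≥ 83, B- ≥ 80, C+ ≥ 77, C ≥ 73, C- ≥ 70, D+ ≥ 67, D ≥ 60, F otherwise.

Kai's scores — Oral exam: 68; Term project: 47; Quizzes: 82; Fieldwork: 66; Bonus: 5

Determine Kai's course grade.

Fieldwork (66) > Term project (47), so Term project counts as 66.
Weighted total:
  Oral exam 68 × 0.24 = 16.32
  Term project 66 × 0.27 = 17.82
  Quizzes 82 × 0.09 = 7.38
  Fieldwork 66 × 0.4 = 26.4
Sum = 67.92
Bonus: 67.92 + 5 = 72.92
72.92 is ≥ 70 and < 73 → C-

C-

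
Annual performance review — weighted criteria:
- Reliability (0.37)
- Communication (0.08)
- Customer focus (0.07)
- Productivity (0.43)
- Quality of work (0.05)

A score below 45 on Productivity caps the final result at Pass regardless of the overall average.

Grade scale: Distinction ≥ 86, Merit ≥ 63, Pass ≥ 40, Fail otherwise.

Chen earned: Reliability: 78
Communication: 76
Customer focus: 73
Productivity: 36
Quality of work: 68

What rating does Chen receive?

Pass

Productivity score 36 < 45: minimum not met.
Weighted total:
  Reliability 78 × 0.37 = 28.86
  Communication 76 × 0.08 = 6.08
  Customer focus 73 × 0.07 = 5.11
  Productivity 36 × 0.43 = 15.48
  Quality of work 68 × 0.05 = 3.4
Sum = 58.93
58.93 would be Pass; cap at Pass applies → Pass.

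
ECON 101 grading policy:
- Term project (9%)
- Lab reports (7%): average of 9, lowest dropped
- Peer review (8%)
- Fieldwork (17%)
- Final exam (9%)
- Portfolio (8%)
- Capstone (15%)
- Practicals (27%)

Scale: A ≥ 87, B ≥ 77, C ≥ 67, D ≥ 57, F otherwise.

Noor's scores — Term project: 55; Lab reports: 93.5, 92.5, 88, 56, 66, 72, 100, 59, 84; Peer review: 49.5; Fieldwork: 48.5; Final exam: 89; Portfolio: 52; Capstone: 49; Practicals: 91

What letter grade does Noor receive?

D

Lab reports: drop 56 → average of remaining 8 = 655/8 = 81.875
Weighted total:
  Term project 55 × 0.09 = 4.95
  Lab reports 81.875 × 0.07 = 5.73125
  Peer review 49.5 × 0.08 = 3.96
  Fieldwork 48.5 × 0.17 = 8.245
  Final exam 89 × 0.09 = 8.01
  Portfolio 52 × 0.08 = 4.16
  Capstone 49 × 0.15 = 7.35
  Practicals 91 × 0.27 = 24.57
Sum = 66.97625
66.97625 is ≥ 57 and < 67 → D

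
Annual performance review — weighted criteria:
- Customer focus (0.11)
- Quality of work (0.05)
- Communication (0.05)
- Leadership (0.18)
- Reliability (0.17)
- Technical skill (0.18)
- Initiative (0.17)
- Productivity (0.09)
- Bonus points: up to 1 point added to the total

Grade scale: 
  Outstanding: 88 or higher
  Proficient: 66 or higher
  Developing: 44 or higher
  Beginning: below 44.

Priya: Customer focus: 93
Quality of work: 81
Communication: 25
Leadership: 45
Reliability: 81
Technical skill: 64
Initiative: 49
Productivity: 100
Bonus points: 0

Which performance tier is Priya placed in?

Proficient

Weighted total:
  Customer focus 93 × 0.11 = 10.23
  Quality of work 81 × 0.05 = 4.05
  Communication 25 × 0.05 = 1.25
  Leadership 45 × 0.18 = 8.1
  Reliability 81 × 0.17 = 13.77
  Technical skill 64 × 0.18 = 11.52
  Initiative 49 × 0.17 = 8.33
  Productivity 100 × 0.09 = 9
Sum = 66.25
Bonus points: 66.25 + 0 = 66.25
66.25 is ≥ 66 and < 88 → Proficient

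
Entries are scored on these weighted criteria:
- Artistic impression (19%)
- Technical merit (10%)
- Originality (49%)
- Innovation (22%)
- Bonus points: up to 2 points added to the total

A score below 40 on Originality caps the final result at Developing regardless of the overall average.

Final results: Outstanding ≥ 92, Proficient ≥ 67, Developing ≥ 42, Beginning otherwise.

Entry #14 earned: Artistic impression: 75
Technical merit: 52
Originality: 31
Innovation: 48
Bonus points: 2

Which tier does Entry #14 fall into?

Originality score 31 < 40: minimum not met.
Weighted total:
  Artistic impression 75 × 0.19 = 14.25
  Technical merit 52 × 0.1 = 5.2
  Originality 31 × 0.49 = 15.19
  Innovation 48 × 0.22 = 10.56
Sum = 45.2
Bonus points: 45.2 + 2 = 47.2
47.2 would be Developing; cap at Developing applies → Developing.

Developing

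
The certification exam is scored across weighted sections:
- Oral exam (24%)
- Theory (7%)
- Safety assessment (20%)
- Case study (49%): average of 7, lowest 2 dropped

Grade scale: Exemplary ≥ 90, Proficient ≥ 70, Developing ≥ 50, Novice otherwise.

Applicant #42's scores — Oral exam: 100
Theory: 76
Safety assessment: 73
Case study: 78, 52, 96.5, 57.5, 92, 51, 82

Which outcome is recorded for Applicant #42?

Proficient

Case study: drop 51, 52 → average of remaining 5 = 406/5 = 81.2
Weighted total:
  Oral exam 100 × 0.24 = 24
  Theory 76 × 0.07 = 5.32
  Safety assessment 73 × 0.2 = 14.6
  Case study 81.2 × 0.49 = 39.788
Sum = 83.708
83.708 is ≥ 70 and < 90 → Proficient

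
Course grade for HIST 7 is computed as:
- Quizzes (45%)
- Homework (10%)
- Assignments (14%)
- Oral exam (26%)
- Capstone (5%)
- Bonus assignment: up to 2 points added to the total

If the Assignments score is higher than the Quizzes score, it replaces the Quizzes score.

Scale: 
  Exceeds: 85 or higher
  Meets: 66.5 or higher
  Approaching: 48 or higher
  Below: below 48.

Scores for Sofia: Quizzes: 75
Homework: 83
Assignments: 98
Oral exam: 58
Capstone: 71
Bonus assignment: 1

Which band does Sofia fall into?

Exceeds

Assignments (98) > Quizzes (75), so Quizzes counts as 98.
Weighted total:
  Quizzes 98 × 0.45 = 44.1
  Homework 83 × 0.1 = 8.3
  Assignments 98 × 0.14 = 13.72
  Oral exam 58 × 0.26 = 15.08
  Capstone 71 × 0.05 = 3.55
Sum = 84.75
Bonus assignment: 84.75 + 1 = 85.75
85.75 ≥ 85 → Exceeds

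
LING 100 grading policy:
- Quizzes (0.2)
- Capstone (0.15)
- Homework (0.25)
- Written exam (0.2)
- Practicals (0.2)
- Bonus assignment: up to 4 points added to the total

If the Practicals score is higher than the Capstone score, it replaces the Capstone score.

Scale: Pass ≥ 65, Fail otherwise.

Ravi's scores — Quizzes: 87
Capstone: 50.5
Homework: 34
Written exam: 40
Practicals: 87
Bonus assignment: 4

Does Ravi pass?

Pass

Practicals (87) > Capstone (50.5), so Capstone counts as 87.
Weighted total:
  Quizzes 87 × 0.2 = 17.4
  Capstone 87 × 0.15 = 13.05
  Homework 34 × 0.25 = 8.5
  Written exam 40 × 0.2 = 8
  Practicals 87 × 0.2 = 17.4
Sum = 64.35
Bonus assignment: 64.35 + 4 = 68.35
68.35 ≥ 65 → Pass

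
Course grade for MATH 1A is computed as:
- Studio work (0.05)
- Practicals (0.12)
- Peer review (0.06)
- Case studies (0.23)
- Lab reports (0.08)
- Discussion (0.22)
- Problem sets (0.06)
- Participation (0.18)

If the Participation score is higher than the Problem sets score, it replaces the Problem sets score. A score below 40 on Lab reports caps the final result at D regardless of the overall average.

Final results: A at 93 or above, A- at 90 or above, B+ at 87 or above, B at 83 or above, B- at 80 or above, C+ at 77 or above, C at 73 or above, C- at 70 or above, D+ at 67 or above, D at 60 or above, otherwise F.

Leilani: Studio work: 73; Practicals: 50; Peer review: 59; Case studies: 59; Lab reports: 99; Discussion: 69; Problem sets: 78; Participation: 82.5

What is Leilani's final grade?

D+

Participation (82.5) > Problem sets (78), so Problem sets counts as 82.5.
Lab reports score 99 ≥ 40: minimum met.
Weighted total:
  Studio work 73 × 0.05 = 3.65
  Practicals 50 × 0.12 = 6
  Peer review 59 × 0.06 = 3.54
  Case studies 59 × 0.23 = 13.57
  Lab reports 99 × 0.08 = 7.92
  Discussion 69 × 0.22 = 15.18
  Problem sets 82.5 × 0.06 = 4.95
  Participation 82.5 × 0.18 = 14.85
Sum = 69.66
69.66 is ≥ 67 and < 70 → D+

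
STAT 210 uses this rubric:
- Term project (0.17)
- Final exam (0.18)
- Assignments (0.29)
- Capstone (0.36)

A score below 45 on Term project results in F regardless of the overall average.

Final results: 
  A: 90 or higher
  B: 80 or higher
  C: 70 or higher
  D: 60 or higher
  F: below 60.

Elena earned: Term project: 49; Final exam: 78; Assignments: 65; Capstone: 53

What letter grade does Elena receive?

Term project score 49 ≥ 45: minimum met.
Weighted total:
  Term project 49 × 0.17 = 8.33
  Final exam 78 × 0.18 = 14.04
  Assignments 65 × 0.29 = 18.85
  Capstone 53 × 0.36 = 19.08
Sum = 60.3
60.3 is ≥ 60 and < 70 → D

D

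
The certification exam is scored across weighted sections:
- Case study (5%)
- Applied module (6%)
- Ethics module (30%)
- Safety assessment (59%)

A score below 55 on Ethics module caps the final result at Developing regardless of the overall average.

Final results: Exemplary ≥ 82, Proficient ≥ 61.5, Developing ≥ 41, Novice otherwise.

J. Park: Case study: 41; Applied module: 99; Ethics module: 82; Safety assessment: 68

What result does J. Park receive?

Ethics module score 82 ≥ 55: minimum met.
Weighted total:
  Case study 41 × 0.05 = 2.05
  Applied module 99 × 0.06 = 5.94
  Ethics module 82 × 0.3 = 24.6
  Safety assessment 68 × 0.59 = 40.12
Sum = 72.71
72.71 is ≥ 61.5 and < 82 → Proficient

Proficient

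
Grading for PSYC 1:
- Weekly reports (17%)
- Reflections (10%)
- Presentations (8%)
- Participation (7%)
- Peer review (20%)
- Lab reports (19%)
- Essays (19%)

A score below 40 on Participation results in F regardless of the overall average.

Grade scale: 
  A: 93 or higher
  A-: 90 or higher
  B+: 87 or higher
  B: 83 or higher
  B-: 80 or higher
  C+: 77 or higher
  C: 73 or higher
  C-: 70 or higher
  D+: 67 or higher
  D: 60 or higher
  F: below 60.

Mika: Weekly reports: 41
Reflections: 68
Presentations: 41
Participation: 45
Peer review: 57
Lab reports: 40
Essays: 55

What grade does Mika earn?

F

Participation score 45 ≥ 40: minimum met.
Weighted total:
  Weekly reports 41 × 0.17 = 6.97
  Reflections 68 × 0.1 = 6.8
  Presentations 41 × 0.08 = 3.28
  Participation 45 × 0.07 = 3.15
  Peer review 57 × 0.2 = 11.4
  Lab reports 40 × 0.19 = 7.6
  Essays 55 × 0.19 = 10.45
Sum = 49.65
49.65 < 60 → F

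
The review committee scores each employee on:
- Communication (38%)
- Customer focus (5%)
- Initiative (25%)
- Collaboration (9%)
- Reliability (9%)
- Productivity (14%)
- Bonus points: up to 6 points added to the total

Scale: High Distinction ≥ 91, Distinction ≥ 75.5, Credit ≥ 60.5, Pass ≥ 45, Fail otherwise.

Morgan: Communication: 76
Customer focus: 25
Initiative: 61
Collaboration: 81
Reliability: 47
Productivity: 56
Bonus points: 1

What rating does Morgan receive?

Weighted total:
  Communication 76 × 0.38 = 28.88
  Customer focus 25 × 0.05 = 1.25
  Initiative 61 × 0.25 = 15.25
  Collaboration 81 × 0.09 = 7.29
  Reliability 47 × 0.09 = 4.23
  Productivity 56 × 0.14 = 7.84
Sum = 64.74
Bonus points: 64.74 + 1 = 65.74
65.74 is ≥ 60.5 and < 75.5 → Credit

Credit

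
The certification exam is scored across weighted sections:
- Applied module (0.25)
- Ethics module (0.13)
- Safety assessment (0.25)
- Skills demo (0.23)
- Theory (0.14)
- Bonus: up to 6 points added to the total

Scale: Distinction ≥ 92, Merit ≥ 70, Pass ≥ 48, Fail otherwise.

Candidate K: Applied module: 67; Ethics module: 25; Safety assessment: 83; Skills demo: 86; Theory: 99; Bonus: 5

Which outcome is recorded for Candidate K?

Merit

Weighted total:
  Applied module 67 × 0.25 = 16.75
  Ethics module 25 × 0.13 = 3.25
  Safety assessment 83 × 0.25 = 20.75
  Skills demo 86 × 0.23 = 19.78
  Theory 99 × 0.14 = 13.86
Sum = 74.39
Bonus: 74.39 + 5 = 79.39
79.39 is ≥ 70 and < 92 → Merit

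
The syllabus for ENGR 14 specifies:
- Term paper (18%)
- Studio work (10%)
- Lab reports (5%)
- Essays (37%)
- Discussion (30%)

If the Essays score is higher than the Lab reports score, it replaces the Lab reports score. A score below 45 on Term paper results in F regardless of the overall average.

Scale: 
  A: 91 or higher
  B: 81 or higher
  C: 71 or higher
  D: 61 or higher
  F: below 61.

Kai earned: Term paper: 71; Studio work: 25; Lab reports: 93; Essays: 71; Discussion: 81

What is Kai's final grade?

D

Essays (71) ≤ Lab reports (93), so Lab reports stays at 93.
Term paper score 71 ≥ 45: minimum met.
Weighted total:
  Term paper 71 × 0.18 = 12.78
  Studio work 25 × 0.1 = 2.5
  Lab reports 93 × 0.05 = 4.65
  Essays 71 × 0.37 = 26.27
  Discussion 81 × 0.3 = 24.3
Sum = 70.5
70.5 is ≥ 61 and < 71 → D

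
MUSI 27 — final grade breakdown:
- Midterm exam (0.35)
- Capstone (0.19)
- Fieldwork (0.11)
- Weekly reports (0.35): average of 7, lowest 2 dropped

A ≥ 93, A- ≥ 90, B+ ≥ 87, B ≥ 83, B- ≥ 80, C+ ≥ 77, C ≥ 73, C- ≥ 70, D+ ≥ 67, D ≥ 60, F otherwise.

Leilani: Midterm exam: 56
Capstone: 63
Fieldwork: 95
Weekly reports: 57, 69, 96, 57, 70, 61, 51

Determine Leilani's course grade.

Weekly reports: drop 51, 57 → average of remaining 5 = 353/5 = 70.6
Weighted total:
  Midterm exam 56 × 0.35 = 19.6
  Capstone 63 × 0.19 = 11.97
  Fieldwork 95 × 0.11 = 10.45
  Weekly reports 70.6 × 0.35 = 24.71
Sum = 66.73
66.73 is ≥ 60 and < 67 → D

D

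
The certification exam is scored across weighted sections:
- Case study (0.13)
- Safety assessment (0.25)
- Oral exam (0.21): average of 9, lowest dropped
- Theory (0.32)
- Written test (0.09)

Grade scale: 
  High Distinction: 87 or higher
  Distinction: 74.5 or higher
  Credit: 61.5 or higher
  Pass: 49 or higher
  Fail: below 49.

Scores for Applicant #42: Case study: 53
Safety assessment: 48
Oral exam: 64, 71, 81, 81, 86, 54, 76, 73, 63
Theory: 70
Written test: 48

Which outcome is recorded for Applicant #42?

Pass

Oral exam: drop 54 → average of remaining 8 = 595/8 = 74.375
Weighted total:
  Case study 53 × 0.13 = 6.89
  Safety assessment 48 × 0.25 = 12
  Oral exam 74.375 × 0.21 = 15.61875
  Theory 70 × 0.32 = 22.4
  Written test 48 × 0.09 = 4.32
Sum = 61.22875
61.22875 is ≥ 49 and < 61.5 → Pass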